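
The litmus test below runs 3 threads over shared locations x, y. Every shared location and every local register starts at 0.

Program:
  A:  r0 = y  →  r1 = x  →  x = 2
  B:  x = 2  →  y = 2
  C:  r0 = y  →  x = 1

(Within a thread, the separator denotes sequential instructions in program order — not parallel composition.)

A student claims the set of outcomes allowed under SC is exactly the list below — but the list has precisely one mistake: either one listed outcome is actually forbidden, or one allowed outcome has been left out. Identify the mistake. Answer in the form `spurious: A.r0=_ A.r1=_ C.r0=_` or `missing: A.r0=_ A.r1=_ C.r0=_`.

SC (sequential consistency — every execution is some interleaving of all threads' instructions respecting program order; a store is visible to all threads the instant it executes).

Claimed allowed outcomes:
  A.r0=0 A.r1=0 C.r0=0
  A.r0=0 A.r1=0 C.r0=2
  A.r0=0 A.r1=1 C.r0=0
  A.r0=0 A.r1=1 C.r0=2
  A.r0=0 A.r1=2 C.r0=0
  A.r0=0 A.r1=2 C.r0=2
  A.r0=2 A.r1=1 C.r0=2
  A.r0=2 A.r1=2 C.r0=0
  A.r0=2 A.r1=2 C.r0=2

missing: A.r0=2 A.r1=1 C.r0=0

outcome vector order: (A.r0,A.r1,C.r0)
[SC] allowed = {000; 002; 010; 012; 020; 022; 210; 212; 220; 222}
SC∖claimed = {210}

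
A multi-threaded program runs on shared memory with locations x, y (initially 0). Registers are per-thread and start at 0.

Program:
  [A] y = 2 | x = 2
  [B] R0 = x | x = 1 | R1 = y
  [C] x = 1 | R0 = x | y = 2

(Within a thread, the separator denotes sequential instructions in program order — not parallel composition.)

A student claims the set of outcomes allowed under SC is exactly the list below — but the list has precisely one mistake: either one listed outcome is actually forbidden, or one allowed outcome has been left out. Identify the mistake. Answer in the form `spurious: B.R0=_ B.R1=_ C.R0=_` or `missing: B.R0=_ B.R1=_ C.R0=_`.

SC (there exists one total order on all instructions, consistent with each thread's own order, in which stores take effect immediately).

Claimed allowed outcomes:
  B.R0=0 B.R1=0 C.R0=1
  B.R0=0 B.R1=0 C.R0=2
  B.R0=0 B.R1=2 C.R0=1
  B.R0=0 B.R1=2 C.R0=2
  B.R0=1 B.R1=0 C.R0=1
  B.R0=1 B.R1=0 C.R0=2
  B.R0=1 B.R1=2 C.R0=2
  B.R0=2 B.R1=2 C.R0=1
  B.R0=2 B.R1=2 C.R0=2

outcome vector order: (B.R0,B.R1,C.R0)
SC: 10 outcomes — {(0,0,1); (0,0,2); (0,2,1); (0,2,2); (1,0,1); (1,0,2); (1,2,1); (1,2,2); (2,2,1); (2,2,2)}
SC∖claimed = {(1,2,1)}

missing: B.R0=1 B.R1=2 C.R0=1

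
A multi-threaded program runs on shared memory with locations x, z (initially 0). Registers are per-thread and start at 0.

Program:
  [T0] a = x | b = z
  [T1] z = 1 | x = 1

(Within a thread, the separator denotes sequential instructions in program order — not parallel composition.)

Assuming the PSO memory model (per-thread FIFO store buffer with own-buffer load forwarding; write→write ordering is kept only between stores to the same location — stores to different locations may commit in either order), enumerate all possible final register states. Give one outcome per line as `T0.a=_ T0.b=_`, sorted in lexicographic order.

outcome vector order: (T0.a,T0.b)
|PSO outcomes| = 4

T0.a=0 T0.b=0
T0.a=0 T0.b=1
T0.a=1 T0.b=0
T0.a=1 T0.b=1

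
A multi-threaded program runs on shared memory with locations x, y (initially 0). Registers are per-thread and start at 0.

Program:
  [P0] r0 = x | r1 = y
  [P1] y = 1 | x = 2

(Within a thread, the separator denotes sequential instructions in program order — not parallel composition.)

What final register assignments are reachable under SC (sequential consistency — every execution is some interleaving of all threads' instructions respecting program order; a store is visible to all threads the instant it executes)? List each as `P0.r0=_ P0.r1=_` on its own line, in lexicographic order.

outcome vector order: (P0.r0,P0.r1)
|SC outcomes| = 3

P0.r0=0 P0.r1=0
P0.r0=0 P0.r1=1
P0.r0=2 P0.r1=1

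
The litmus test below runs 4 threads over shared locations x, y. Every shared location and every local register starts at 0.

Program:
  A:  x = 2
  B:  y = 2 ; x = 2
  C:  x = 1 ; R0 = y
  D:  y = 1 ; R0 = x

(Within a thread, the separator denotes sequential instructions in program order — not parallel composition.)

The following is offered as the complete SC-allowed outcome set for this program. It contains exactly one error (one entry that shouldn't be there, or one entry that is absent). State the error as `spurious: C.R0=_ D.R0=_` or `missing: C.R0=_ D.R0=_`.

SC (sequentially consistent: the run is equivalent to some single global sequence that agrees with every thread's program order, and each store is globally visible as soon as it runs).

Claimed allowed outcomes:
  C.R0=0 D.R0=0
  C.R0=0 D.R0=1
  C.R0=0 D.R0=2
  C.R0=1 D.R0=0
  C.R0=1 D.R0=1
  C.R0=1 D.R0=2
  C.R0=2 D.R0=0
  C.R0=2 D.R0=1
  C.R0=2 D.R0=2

outcome vector order: (C.R0,D.R0)
SC: 8 outcomes — {01, 02, 10, 11, 12, 20, 21, 22}
claimed∖SC = {00}

spurious: C.R0=0 D.R0=0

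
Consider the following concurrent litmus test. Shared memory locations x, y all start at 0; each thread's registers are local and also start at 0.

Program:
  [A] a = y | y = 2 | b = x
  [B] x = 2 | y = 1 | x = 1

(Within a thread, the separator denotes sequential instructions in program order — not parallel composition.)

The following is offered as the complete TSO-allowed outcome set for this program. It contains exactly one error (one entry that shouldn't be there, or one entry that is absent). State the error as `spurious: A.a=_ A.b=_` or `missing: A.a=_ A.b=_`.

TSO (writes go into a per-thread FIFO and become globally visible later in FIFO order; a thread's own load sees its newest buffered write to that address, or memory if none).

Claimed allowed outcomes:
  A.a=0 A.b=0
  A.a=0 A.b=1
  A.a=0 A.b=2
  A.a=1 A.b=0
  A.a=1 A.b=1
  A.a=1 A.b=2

outcome vector order: (A.a,A.b)
under TSO → 00; 01; 02; 11; 12
claimed∖TSO = {10}

spurious: A.a=1 A.b=0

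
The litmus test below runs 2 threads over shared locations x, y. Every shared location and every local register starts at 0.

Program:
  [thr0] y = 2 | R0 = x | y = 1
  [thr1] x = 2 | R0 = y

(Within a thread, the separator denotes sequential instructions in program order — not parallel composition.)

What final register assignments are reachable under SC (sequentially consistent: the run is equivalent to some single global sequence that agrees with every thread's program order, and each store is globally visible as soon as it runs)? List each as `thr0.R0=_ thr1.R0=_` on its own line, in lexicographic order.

outcome vector order: (thr0.R0,thr1.R0)
|SC outcomes| = 5

thr0.R0=0 thr1.R0=1
thr0.R0=0 thr1.R0=2
thr0.R0=2 thr1.R0=0
thr0.R0=2 thr1.R0=1
thr0.R0=2 thr1.R0=2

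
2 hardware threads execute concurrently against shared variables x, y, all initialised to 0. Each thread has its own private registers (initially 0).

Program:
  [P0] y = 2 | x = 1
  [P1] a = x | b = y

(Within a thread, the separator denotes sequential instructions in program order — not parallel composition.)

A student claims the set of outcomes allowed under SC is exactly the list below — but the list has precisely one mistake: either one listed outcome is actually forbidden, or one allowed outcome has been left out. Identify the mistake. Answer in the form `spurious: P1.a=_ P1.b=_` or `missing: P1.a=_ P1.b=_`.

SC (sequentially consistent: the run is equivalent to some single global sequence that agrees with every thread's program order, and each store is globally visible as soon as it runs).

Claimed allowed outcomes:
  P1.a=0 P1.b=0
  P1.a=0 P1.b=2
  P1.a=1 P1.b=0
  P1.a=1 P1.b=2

outcome vector order: (P1.a,P1.b)
[SC] allowed = {00 02 12}
claimed∖SC = {10}

spurious: P1.a=1 P1.b=0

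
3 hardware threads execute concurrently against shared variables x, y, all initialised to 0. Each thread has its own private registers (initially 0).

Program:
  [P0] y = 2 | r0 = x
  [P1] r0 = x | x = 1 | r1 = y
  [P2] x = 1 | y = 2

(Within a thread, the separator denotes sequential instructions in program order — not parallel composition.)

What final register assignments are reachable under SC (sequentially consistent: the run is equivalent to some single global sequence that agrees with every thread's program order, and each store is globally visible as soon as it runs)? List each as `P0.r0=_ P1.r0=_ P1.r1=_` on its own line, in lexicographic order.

outcome vector order: (P0.r0,P1.r0,P1.r1)
|SC outcomes| = 6

P0.r0=0 P1.r0=0 P1.r1=2
P0.r0=0 P1.r0=1 P1.r1=2
P0.r0=1 P1.r0=0 P1.r1=0
P0.r0=1 P1.r0=0 P1.r1=2
P0.r0=1 P1.r0=1 P1.r1=0
P0.r0=1 P1.r0=1 P1.r1=2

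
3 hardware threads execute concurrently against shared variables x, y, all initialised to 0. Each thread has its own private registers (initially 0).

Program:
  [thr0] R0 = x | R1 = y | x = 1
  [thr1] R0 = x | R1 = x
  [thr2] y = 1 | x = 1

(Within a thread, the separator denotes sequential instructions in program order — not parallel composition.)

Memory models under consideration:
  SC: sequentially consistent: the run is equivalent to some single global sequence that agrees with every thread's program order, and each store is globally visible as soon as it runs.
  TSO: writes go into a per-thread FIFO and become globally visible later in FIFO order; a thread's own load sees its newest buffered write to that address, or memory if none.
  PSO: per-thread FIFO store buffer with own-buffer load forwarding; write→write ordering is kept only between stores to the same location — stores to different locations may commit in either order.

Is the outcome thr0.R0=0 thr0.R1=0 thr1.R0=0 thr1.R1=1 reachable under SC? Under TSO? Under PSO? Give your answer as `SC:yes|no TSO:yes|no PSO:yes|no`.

outcome vector order: (thr0.R0,thr0.R1,thr1.R0,thr1.R1)
SC: 9 outcomes — {0000 0001 0011 0100 0101 0111 1100 1101 1111}
TSO: 9 outcomes — {0000 0001 0011 0100 0101 0111 1100 1101 1111}
PSO: 12 outcomes — {0000 0001 0011 0100 0101 0111 1000 1001 1011 1100 1101 1111}
target 0001 ∈ {SC,TSO,PSO}

SC:yes TSO:yes PSO:yes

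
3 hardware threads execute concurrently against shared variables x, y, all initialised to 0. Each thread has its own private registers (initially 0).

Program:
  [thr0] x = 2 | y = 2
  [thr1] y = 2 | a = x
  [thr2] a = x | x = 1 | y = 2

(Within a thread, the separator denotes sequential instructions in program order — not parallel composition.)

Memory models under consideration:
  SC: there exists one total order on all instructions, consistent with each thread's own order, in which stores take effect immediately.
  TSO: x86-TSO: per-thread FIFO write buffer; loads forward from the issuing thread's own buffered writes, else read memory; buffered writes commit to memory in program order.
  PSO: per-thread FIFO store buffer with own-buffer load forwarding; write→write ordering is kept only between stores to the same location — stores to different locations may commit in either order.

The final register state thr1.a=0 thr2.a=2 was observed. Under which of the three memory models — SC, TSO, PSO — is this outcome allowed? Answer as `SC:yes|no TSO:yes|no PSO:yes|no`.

outcome vector order: (thr1.a,thr2.a)
SC (6): <0 0>, <0 2>, <1 0>, <1 2>, <2 0>, <2 2>
TSO (6): <0 0>, <0 2>, <1 0>, <1 2>, <2 0>, <2 2>
PSO (6): <0 0>, <0 2>, <1 0>, <1 2>, <2 0>, <2 2>
target <0 2> ∈ {SC,TSO,PSO}

SC:yes TSO:yes PSO:yes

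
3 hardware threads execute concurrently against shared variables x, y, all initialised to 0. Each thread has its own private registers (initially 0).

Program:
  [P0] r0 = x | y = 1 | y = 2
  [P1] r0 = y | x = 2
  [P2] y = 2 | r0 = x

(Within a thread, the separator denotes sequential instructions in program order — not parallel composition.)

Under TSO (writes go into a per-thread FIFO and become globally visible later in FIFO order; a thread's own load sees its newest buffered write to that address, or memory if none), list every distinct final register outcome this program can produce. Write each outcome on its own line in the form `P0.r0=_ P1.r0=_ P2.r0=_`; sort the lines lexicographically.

P0.r0=0 P1.r0=0 P2.r0=0
P0.r0=0 P1.r0=0 P2.r0=2
P0.r0=0 P1.r0=1 P2.r0=0
P0.r0=0 P1.r0=1 P2.r0=2
P0.r0=0 P1.r0=2 P2.r0=0
P0.r0=0 P1.r0=2 P2.r0=2
P0.r0=2 P1.r0=0 P2.r0=0
P0.r0=2 P1.r0=0 P2.r0=2
P0.r0=2 P1.r0=2 P2.r0=0
P0.r0=2 P1.r0=2 P2.r0=2

outcome vector order: (P0.r0,P1.r0,P2.r0)
|TSO outcomes| = 10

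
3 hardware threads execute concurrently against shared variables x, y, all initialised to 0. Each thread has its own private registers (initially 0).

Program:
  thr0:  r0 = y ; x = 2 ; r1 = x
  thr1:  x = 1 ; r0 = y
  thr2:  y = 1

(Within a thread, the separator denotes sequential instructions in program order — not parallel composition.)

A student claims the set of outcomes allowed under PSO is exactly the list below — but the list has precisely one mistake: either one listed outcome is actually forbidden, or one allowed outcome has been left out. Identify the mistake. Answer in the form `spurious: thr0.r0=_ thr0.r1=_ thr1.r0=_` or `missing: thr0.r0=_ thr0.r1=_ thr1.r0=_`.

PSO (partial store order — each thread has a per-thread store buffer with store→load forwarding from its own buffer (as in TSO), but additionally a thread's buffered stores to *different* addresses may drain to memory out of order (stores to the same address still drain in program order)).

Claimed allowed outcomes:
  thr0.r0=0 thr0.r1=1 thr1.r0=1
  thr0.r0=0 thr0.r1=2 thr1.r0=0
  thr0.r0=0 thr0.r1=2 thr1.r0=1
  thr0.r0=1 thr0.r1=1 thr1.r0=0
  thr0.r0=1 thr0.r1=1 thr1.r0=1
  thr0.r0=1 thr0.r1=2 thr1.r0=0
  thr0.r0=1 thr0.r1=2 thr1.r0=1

outcome vector order: (thr0.r0,thr0.r1,thr1.r0)
[PSO] allowed = {0/1/0, 0/1/1, 0/2/0, 0/2/1, 1/1/0, 1/1/1, 1/2/0, 1/2/1}
PSO∖claimed = {0/1/0}

missing: thr0.r0=0 thr0.r1=1 thr1.r0=0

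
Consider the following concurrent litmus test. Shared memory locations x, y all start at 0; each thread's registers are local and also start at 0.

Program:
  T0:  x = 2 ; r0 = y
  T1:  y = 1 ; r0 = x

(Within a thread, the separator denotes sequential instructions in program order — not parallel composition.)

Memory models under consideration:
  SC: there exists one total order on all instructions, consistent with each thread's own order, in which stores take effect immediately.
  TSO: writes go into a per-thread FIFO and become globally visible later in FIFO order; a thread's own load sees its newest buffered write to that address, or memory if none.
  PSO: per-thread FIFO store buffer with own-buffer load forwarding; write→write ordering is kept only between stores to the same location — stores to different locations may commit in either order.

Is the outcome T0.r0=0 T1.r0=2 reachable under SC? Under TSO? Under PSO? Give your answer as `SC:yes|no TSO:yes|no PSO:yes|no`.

SC:yes TSO:yes PSO:yes

outcome vector order: (T0.r0,T1.r0)
under SC → <0 2>, <1 0>, <1 2>
under TSO → <0 0>, <0 2>, <1 0>, <1 2>
under PSO → <0 0>, <0 2>, <1 0>, <1 2>
target <0 2> ∈ {SC,TSO,PSO}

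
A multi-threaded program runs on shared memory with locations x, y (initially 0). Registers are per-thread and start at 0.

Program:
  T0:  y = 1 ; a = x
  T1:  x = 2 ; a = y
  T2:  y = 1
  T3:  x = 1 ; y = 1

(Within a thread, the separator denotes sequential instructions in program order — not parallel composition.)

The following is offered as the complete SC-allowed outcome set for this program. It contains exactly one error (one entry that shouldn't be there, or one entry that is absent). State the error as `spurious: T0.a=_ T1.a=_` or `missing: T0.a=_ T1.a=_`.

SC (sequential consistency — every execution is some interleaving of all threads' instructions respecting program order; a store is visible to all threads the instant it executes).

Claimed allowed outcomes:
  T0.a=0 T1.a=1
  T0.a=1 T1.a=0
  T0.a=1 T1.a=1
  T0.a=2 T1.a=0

missing: T0.a=2 T1.a=1

outcome vector order: (T0.a,T1.a)
under SC → 0/1; 1/0; 1/1; 2/0; 2/1
SC∖claimed = {2/1}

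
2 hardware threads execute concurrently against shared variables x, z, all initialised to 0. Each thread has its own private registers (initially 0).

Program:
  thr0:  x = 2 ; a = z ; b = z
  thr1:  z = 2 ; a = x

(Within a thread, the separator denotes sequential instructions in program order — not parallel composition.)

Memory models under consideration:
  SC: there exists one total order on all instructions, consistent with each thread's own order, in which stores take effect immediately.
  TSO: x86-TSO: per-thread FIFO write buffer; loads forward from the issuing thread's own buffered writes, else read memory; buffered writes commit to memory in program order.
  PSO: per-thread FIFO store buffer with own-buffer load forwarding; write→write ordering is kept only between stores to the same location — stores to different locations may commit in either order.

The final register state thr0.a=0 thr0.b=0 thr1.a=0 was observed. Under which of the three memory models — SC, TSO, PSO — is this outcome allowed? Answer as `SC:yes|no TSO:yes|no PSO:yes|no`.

outcome vector order: (thr0.a,thr0.b,thr1.a)
SC: 4 outcomes — {0/0/2, 0/2/2, 2/2/0, 2/2/2}
TSO: 6 outcomes — {0/0/0, 0/0/2, 0/2/0, 0/2/2, 2/2/0, 2/2/2}
PSO: 6 outcomes — {0/0/0, 0/0/2, 0/2/0, 0/2/2, 2/2/0, 2/2/2}
target 0/0/0 ∈ {TSO,PSO}

SC:no TSO:yes PSO:yes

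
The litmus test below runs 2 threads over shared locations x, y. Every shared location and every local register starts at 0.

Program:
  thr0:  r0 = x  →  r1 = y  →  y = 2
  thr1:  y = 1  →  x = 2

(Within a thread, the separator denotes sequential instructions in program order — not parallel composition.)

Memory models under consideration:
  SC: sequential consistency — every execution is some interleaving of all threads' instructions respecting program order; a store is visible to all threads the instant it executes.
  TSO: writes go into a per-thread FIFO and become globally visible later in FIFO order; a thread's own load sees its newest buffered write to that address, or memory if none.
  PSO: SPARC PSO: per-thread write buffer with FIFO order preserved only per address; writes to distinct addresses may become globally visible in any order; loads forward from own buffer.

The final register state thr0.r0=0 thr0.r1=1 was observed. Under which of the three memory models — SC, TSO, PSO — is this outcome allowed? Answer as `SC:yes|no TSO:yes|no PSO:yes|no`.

SC:yes TSO:yes PSO:yes

outcome vector order: (thr0.r0,thr0.r1)
SC (3): <0 0> <0 1> <2 1>
TSO (3): <0 0> <0 1> <2 1>
PSO (4): <0 0> <0 1> <2 0> <2 1>
target <0 1> ∈ {SC,TSO,PSO}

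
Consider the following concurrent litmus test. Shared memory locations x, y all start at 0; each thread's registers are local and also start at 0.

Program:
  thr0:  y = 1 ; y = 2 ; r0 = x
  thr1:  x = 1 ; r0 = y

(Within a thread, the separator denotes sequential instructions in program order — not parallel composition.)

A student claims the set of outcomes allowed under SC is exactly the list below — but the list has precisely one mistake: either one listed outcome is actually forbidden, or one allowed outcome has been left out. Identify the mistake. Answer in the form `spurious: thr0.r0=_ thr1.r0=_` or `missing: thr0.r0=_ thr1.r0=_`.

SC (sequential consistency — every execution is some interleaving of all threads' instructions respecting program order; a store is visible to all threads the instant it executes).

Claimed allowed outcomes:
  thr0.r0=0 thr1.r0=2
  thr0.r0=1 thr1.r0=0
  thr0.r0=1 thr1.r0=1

outcome vector order: (thr0.r0,thr1.r0)
under SC → 02 10 11 12
SC∖claimed = {12}

missing: thr0.r0=1 thr1.r0=2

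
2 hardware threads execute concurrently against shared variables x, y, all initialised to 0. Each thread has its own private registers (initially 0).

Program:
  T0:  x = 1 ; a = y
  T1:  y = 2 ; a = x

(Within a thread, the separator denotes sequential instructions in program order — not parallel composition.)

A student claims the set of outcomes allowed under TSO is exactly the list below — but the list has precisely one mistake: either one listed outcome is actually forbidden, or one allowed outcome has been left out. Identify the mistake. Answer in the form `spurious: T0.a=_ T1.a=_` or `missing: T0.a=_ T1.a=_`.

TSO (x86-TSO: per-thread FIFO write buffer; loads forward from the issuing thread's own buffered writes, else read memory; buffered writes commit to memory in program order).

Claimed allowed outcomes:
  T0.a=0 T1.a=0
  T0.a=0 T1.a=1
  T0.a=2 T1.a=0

missing: T0.a=2 T1.a=1

outcome vector order: (T0.a,T1.a)
under TSO → 00, 01, 20, 21
TSO∖claimed = {21}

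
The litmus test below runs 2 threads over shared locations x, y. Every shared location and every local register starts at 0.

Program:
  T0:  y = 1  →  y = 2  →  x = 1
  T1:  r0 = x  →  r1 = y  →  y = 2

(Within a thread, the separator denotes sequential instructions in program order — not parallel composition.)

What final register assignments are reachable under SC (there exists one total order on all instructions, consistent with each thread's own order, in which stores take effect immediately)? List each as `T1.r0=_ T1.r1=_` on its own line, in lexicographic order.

T1.r0=0 T1.r1=0
T1.r0=0 T1.r1=1
T1.r0=0 T1.r1=2
T1.r0=1 T1.r1=2

outcome vector order: (T1.r0,T1.r1)
|SC outcomes| = 4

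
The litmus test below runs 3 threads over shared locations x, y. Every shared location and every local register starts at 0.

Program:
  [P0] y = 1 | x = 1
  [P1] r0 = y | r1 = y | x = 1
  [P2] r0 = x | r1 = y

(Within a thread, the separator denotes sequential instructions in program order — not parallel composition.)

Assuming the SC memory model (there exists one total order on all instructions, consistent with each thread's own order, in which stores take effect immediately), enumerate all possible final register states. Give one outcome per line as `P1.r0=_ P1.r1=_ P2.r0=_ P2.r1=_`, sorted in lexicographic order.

P1.r0=0 P1.r1=0 P2.r0=0 P2.r1=0
P1.r0=0 P1.r1=0 P2.r0=0 P2.r1=1
P1.r0=0 P1.r1=0 P2.r0=1 P2.r1=0
P1.r0=0 P1.r1=0 P2.r0=1 P2.r1=1
P1.r0=0 P1.r1=1 P2.r0=0 P2.r1=0
P1.r0=0 P1.r1=1 P2.r0=0 P2.r1=1
P1.r0=0 P1.r1=1 P2.r0=1 P2.r1=1
P1.r0=1 P1.r1=1 P2.r0=0 P2.r1=0
P1.r0=1 P1.r1=1 P2.r0=0 P2.r1=1
P1.r0=1 P1.r1=1 P2.r0=1 P2.r1=1

outcome vector order: (P1.r0,P1.r1,P2.r0,P2.r1)
|SC outcomes| = 10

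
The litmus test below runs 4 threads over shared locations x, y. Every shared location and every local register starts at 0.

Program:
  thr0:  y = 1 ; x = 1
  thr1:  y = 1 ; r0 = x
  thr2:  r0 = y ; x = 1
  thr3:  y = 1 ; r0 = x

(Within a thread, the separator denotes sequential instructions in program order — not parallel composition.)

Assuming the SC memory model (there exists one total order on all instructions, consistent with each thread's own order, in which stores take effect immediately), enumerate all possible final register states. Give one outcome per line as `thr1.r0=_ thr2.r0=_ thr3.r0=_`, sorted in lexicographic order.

outcome vector order: (thr1.r0,thr2.r0,thr3.r0)
|SC outcomes| = 8

thr1.r0=0 thr2.r0=0 thr3.r0=0
thr1.r0=0 thr2.r0=0 thr3.r0=1
thr1.r0=0 thr2.r0=1 thr3.r0=0
thr1.r0=0 thr2.r0=1 thr3.r0=1
thr1.r0=1 thr2.r0=0 thr3.r0=0
thr1.r0=1 thr2.r0=0 thr3.r0=1
thr1.r0=1 thr2.r0=1 thr3.r0=0
thr1.r0=1 thr2.r0=1 thr3.r0=1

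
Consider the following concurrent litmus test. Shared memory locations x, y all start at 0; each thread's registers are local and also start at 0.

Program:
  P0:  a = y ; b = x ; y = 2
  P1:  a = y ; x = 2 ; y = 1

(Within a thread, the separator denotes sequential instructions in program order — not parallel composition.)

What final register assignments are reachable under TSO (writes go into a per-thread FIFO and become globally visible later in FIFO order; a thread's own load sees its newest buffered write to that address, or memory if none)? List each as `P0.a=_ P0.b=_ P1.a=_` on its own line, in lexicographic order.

P0.a=0 P0.b=0 P1.a=0
P0.a=0 P0.b=0 P1.a=2
P0.a=0 P0.b=2 P1.a=0
P0.a=1 P0.b=2 P1.a=0

outcome vector order: (P0.a,P0.b,P1.a)
|TSO outcomes| = 4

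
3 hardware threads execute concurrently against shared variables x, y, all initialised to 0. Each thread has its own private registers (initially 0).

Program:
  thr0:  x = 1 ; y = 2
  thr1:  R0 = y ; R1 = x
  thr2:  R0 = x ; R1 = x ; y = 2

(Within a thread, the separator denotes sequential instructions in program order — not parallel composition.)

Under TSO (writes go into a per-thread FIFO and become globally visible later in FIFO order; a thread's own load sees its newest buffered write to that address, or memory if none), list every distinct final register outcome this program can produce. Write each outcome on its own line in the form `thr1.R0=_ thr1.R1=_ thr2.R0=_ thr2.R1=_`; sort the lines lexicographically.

outcome vector order: (thr1.R0,thr1.R1,thr2.R0,thr2.R1)
|TSO outcomes| = 10

thr1.R0=0 thr1.R1=0 thr2.R0=0 thr2.R1=0
thr1.R0=0 thr1.R1=0 thr2.R0=0 thr2.R1=1
thr1.R0=0 thr1.R1=0 thr2.R0=1 thr2.R1=1
thr1.R0=0 thr1.R1=1 thr2.R0=0 thr2.R1=0
thr1.R0=0 thr1.R1=1 thr2.R0=0 thr2.R1=1
thr1.R0=0 thr1.R1=1 thr2.R0=1 thr2.R1=1
thr1.R0=2 thr1.R1=0 thr2.R0=0 thr2.R1=0
thr1.R0=2 thr1.R1=1 thr2.R0=0 thr2.R1=0
thr1.R0=2 thr1.R1=1 thr2.R0=0 thr2.R1=1
thr1.R0=2 thr1.R1=1 thr2.R0=1 thr2.R1=1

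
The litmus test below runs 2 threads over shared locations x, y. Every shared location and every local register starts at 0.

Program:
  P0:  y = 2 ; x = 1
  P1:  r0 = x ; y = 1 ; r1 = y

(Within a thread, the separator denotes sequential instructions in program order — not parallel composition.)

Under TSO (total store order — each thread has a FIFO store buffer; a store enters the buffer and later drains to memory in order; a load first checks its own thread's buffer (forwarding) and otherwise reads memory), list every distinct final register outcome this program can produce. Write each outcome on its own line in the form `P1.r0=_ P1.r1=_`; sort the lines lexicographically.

outcome vector order: (P1.r0,P1.r1)
|TSO outcomes| = 3

P1.r0=0 P1.r1=1
P1.r0=0 P1.r1=2
P1.r0=1 P1.r1=1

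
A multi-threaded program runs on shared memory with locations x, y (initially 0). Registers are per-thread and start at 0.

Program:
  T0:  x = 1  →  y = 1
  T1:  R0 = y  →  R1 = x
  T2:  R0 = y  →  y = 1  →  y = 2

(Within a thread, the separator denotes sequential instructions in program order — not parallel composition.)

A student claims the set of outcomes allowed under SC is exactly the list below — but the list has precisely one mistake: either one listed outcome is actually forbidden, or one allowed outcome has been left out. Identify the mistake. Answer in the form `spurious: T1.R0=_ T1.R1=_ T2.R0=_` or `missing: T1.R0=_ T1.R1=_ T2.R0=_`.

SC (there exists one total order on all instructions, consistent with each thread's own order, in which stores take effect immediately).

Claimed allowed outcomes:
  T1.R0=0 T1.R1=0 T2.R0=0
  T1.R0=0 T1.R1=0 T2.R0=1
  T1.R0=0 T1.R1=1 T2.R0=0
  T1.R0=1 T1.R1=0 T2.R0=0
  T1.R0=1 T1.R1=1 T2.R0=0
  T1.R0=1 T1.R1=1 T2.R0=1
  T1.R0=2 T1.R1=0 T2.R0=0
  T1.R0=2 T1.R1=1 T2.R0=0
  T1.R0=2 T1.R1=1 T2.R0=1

missing: T1.R0=0 T1.R1=1 T2.R0=1

outcome vector order: (T1.R0,T1.R1,T2.R0)
under SC → <0 0 0>; <0 0 1>; <0 1 0>; <0 1 1>; <1 0 0>; <1 1 0>; <1 1 1>; <2 0 0>; <2 1 0>; <2 1 1>
SC∖claimed = {<0 1 1>}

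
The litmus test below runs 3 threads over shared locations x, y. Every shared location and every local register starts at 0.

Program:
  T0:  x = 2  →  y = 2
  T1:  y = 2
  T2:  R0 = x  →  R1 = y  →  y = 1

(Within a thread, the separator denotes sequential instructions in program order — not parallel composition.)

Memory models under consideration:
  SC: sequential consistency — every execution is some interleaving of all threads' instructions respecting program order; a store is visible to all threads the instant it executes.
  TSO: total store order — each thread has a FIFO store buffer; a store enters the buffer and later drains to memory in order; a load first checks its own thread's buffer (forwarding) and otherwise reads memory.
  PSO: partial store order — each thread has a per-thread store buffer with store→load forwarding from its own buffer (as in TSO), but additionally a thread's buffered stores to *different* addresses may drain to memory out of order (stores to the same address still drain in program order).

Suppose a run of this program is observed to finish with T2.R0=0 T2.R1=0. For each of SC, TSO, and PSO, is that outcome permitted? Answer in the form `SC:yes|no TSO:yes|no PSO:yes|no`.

outcome vector order: (T2.R0,T2.R1)
SC (4): <0 0>, <0 2>, <2 0>, <2 2>
TSO (4): <0 0>, <0 2>, <2 0>, <2 2>
PSO (4): <0 0>, <0 2>, <2 0>, <2 2>
target <0 0> ∈ {SC,TSO,PSO}

SC:yes TSO:yes PSO:yes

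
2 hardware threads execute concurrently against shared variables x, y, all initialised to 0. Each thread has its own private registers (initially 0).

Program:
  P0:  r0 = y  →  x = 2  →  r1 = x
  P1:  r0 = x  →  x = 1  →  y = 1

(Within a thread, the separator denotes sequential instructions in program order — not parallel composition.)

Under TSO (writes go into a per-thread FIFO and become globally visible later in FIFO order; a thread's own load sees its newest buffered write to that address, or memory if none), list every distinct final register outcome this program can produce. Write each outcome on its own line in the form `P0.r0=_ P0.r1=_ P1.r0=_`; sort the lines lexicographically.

outcome vector order: (P0.r0,P0.r1,P1.r0)
|TSO outcomes| = 5

P0.r0=0 P0.r1=1 P1.r0=0
P0.r0=0 P0.r1=1 P1.r0=2
P0.r0=0 P0.r1=2 P1.r0=0
P0.r0=0 P0.r1=2 P1.r0=2
P0.r0=1 P0.r1=2 P1.r0=0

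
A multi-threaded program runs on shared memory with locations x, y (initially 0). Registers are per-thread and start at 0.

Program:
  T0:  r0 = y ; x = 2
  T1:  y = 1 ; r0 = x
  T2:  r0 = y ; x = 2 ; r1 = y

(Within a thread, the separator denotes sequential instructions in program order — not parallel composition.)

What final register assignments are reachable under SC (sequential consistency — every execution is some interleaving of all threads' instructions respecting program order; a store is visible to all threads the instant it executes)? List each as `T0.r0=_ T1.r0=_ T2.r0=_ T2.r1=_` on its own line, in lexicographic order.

T0.r0=0 T1.r0=0 T2.r0=0 T2.r1=1
T0.r0=0 T1.r0=0 T2.r0=1 T2.r1=1
T0.r0=0 T1.r0=2 T2.r0=0 T2.r1=0
T0.r0=0 T1.r0=2 T2.r0=0 T2.r1=1
T0.r0=0 T1.r0=2 T2.r0=1 T2.r1=1
T0.r0=1 T1.r0=0 T2.r0=0 T2.r1=1
T0.r0=1 T1.r0=0 T2.r0=1 T2.r1=1
T0.r0=1 T1.r0=2 T2.r0=0 T2.r1=0
T0.r0=1 T1.r0=2 T2.r0=0 T2.r1=1
T0.r0=1 T1.r0=2 T2.r0=1 T2.r1=1

outcome vector order: (T0.r0,T1.r0,T2.r0,T2.r1)
|SC outcomes| = 10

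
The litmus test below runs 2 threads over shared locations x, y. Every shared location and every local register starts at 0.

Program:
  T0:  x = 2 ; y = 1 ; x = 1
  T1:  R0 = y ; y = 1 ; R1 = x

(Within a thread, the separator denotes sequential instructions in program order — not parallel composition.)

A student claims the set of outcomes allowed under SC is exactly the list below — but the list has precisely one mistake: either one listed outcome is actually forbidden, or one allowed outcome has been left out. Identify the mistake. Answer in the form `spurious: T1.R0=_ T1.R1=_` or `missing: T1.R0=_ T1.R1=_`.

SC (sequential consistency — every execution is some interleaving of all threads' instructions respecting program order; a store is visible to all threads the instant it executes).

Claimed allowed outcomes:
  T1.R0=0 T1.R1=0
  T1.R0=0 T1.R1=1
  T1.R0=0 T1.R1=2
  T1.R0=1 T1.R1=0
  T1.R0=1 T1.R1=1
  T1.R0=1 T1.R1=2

spurious: T1.R0=1 T1.R1=0

outcome vector order: (T1.R0,T1.R1)
under SC → (0,0) (0,1) (0,2) (1,1) (1,2)
claimed∖SC = {(1,0)}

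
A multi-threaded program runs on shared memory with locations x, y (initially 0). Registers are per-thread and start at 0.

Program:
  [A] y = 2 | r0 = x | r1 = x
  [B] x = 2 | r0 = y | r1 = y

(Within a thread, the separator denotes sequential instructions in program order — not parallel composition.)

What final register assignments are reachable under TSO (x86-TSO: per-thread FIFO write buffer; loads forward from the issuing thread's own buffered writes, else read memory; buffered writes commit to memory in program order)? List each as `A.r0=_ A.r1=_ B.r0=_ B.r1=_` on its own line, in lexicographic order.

outcome vector order: (A.r0,A.r1,B.r0,B.r1)
|TSO outcomes| = 9

A.r0=0 A.r1=0 B.r0=0 B.r1=0
A.r0=0 A.r1=0 B.r0=0 B.r1=2
A.r0=0 A.r1=0 B.r0=2 B.r1=2
A.r0=0 A.r1=2 B.r0=0 B.r1=0
A.r0=0 A.r1=2 B.r0=0 B.r1=2
A.r0=0 A.r1=2 B.r0=2 B.r1=2
A.r0=2 A.r1=2 B.r0=0 B.r1=0
A.r0=2 A.r1=2 B.r0=0 B.r1=2
A.r0=2 A.r1=2 B.r0=2 B.r1=2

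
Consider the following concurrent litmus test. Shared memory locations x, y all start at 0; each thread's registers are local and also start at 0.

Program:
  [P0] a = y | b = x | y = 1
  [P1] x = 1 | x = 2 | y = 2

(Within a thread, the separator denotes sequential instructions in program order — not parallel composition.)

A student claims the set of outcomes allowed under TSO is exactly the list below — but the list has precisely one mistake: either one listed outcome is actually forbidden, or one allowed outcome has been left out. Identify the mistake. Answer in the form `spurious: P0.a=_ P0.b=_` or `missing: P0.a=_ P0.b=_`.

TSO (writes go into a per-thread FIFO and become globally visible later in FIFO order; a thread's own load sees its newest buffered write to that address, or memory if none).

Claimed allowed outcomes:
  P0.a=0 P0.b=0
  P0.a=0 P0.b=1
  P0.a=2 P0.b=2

outcome vector order: (P0.a,P0.b)
under TSO → <0 0>; <0 1>; <0 2>; <2 2>
TSO∖claimed = {<0 2>}

missing: P0.a=0 P0.b=2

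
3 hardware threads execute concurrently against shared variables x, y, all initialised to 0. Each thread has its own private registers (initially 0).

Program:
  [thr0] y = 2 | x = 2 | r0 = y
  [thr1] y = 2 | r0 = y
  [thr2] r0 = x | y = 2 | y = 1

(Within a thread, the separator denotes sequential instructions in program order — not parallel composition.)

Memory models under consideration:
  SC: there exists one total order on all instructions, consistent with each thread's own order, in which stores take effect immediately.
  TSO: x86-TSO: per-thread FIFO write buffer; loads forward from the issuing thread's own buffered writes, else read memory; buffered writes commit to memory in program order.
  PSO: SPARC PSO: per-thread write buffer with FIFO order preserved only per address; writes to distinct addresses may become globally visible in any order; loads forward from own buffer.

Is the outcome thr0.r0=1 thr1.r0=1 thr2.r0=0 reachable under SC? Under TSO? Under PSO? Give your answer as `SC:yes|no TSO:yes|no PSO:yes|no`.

SC:yes TSO:yes PSO:yes

outcome vector order: (thr0.r0,thr1.r0,thr2.r0)
under SC → 110, 112, 120, 122, 210, 212, 220, 222
under TSO → 110, 112, 120, 122, 210, 212, 220, 222
under PSO → 110, 112, 120, 122, 210, 212, 220, 222
target 110 ∈ {SC,TSO,PSO}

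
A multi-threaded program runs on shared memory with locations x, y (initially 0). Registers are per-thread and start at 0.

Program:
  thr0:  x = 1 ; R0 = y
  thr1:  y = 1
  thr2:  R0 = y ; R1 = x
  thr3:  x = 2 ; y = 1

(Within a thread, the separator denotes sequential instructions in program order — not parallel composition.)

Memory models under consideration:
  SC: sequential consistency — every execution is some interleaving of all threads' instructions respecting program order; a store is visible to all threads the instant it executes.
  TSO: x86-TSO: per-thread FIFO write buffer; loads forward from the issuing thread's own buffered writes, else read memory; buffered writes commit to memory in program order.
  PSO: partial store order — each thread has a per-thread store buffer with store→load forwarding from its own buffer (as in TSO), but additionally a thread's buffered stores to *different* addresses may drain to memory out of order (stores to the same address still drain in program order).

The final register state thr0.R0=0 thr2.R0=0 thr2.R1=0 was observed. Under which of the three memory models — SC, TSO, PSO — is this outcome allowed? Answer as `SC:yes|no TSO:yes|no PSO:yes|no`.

SC:yes TSO:yes PSO:yes

outcome vector order: (thr0.R0,thr2.R0,thr2.R1)
[SC] allowed = {(0,0,0); (0,0,1); (0,0,2); (0,1,1); (0,1,2); (1,0,0); (1,0,1); (1,0,2); (1,1,0); (1,1,1); (1,1,2)}
[TSO] allowed = {(0,0,0); (0,0,1); (0,0,2); (0,1,0); (0,1,1); (0,1,2); (1,0,0); (1,0,1); (1,0,2); (1,1,0); (1,1,1); (1,1,2)}
[PSO] allowed = {(0,0,0); (0,0,1); (0,0,2); (0,1,0); (0,1,1); (0,1,2); (1,0,0); (1,0,1); (1,0,2); (1,1,0); (1,1,1); (1,1,2)}
target (0,0,0) ∈ {SC,TSO,PSO}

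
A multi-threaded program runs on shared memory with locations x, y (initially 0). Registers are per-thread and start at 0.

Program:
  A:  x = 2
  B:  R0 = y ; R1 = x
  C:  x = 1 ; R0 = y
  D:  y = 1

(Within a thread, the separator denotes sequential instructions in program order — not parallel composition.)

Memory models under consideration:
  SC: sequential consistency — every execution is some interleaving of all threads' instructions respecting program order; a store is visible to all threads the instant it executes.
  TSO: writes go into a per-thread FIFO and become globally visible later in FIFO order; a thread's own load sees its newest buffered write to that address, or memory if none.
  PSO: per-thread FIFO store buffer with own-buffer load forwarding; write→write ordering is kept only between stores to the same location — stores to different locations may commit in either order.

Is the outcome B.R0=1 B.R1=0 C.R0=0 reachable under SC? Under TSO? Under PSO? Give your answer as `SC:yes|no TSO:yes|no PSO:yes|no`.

SC:no TSO:yes PSO:yes

outcome vector order: (B.R0,B.R1,C.R0)
SC: 11 outcomes — {0/0/0 0/0/1 0/1/0 0/1/1 0/2/0 0/2/1 1/0/1 1/1/0 1/1/1 1/2/0 1/2/1}
TSO: 12 outcomes — {0/0/0 0/0/1 0/1/0 0/1/1 0/2/0 0/2/1 1/0/0 1/0/1 1/1/0 1/1/1 1/2/0 1/2/1}
PSO: 12 outcomes — {0/0/0 0/0/1 0/1/0 0/1/1 0/2/0 0/2/1 1/0/0 1/0/1 1/1/0 1/1/1 1/2/0 1/2/1}
target 1/0/0 ∈ {TSO,PSO}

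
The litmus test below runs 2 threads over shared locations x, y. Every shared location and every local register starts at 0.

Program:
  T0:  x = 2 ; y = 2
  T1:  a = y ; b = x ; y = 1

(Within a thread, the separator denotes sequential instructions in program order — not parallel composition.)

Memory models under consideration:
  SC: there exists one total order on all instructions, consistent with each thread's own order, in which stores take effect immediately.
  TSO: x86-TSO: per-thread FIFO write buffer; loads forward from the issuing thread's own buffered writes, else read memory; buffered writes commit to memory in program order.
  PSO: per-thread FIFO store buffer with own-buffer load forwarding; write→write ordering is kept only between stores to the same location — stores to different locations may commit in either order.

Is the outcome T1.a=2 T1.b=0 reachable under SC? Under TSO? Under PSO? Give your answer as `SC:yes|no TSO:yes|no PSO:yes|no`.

outcome vector order: (T1.a,T1.b)
[SC] allowed = {<0 0> <0 2> <2 2>}
[TSO] allowed = {<0 0> <0 2> <2 2>}
[PSO] allowed = {<0 0> <0 2> <2 0> <2 2>}
target <2 0> ∈ {PSO}

SC:no TSO:no PSO:yes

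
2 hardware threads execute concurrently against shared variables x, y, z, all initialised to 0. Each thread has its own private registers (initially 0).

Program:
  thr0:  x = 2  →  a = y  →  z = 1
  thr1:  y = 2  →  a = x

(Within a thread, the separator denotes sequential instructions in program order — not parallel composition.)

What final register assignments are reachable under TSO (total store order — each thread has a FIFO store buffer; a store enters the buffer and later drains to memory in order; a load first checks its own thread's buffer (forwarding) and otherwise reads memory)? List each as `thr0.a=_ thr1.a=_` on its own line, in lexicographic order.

outcome vector order: (thr0.a,thr1.a)
|TSO outcomes| = 4

thr0.a=0 thr1.a=0
thr0.a=0 thr1.a=2
thr0.a=2 thr1.a=0
thr0.a=2 thr1.a=2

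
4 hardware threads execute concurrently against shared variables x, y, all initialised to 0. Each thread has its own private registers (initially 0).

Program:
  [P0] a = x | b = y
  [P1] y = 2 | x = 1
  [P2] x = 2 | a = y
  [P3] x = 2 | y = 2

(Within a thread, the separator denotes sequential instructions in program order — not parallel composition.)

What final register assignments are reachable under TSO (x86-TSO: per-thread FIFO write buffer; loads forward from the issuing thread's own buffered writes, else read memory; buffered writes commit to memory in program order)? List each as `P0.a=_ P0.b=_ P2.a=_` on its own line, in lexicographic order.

outcome vector order: (P0.a,P0.b,P2.a)
|TSO outcomes| = 10

P0.a=0 P0.b=0 P2.a=0
P0.a=0 P0.b=0 P2.a=2
P0.a=0 P0.b=2 P2.a=0
P0.a=0 P0.b=2 P2.a=2
P0.a=1 P0.b=2 P2.a=0
P0.a=1 P0.b=2 P2.a=2
P0.a=2 P0.b=0 P2.a=0
P0.a=2 P0.b=0 P2.a=2
P0.a=2 P0.b=2 P2.a=0
P0.a=2 P0.b=2 P2.a=2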